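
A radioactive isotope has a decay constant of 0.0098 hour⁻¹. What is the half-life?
t½ = ln(2)/λ = 70.73 hours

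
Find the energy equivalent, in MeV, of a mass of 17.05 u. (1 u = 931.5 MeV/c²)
E = mc² = 15880 MeV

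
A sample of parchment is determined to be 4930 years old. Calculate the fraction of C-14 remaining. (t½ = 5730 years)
N/N₀ = (1/2)^(t/t½) = 0.5508 = 55.1%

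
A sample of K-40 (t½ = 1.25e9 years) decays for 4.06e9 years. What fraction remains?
N/N₀ = (1/2)^(t/t½) = 0.1053 = 10.5%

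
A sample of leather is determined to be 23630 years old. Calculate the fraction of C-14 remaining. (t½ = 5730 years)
N/N₀ = (1/2)^(t/t½) = 0.05736 = 5.74%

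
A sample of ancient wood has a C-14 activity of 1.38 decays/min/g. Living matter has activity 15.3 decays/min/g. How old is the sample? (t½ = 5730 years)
Age = t½ × log₂(A₀/A) = 19890 years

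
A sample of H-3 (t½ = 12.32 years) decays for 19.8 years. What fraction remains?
N/N₀ = (1/2)^(t/t½) = 0.3282 = 32.8%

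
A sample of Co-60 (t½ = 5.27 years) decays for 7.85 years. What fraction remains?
N/N₀ = (1/2)^(t/t½) = 0.3561 = 35.6%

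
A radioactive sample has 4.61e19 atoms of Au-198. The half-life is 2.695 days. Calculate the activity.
A = λN = 1.186e19 decays/day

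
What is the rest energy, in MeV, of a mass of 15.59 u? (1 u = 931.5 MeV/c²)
E = mc² = 14520 MeV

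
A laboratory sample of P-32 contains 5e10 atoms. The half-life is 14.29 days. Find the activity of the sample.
A = λN = 2.425e9 decays/day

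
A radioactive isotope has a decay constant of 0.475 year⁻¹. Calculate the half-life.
t½ = ln(2)/λ = 1.459 years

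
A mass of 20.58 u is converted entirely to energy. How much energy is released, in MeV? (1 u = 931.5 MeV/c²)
E = mc² = 19170 MeV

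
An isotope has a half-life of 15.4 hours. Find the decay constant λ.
λ = ln(2)/t½ = 0.04501 hour⁻¹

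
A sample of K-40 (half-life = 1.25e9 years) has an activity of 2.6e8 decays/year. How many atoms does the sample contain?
N = A/λ = 4.689e17 atoms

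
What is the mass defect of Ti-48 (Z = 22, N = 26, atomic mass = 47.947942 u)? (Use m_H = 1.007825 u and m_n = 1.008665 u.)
Δm = Z·m_H + N·m_n − M = 0.4495 u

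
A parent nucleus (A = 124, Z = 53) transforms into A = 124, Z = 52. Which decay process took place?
ΔA = 0, ΔZ = -1 ⇒ beta-plus decay (β⁺) or electron capture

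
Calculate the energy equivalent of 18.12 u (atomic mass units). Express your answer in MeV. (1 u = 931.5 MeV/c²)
E = mc² = 16880 MeV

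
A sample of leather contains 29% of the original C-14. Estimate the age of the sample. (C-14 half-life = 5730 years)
Age = t½ × log₂(1/ratio) = 10230 years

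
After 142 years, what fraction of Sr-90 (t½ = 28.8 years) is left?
N/N₀ = (1/2)^(t/t½) = 0.03279 = 3.28%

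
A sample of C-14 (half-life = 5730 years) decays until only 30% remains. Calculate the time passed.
t = t½ × log₂(N₀/N) = 9953 years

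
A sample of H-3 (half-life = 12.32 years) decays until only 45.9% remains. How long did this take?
t = t½ × log₂(N₀/N) = 13.84 years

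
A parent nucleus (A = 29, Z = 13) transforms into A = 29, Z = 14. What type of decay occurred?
ΔA = 0, ΔZ = +1 ⇒ beta-minus decay (β⁻)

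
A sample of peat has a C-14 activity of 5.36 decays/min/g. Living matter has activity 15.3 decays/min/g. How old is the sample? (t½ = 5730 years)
Age = t½ × log₂(A₀/A) = 8671 years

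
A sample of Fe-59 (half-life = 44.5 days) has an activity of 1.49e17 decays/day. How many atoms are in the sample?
N = A/λ = 9.566e18 atoms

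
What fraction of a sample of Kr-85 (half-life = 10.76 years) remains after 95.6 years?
N/N₀ = (1/2)^(t/t½) = 0.002116 = 0.212%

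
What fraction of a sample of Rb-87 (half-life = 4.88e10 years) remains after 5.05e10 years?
N/N₀ = (1/2)^(t/t½) = 0.4881 = 48.8%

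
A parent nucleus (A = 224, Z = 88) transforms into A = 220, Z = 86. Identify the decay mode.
ΔA = -4, ΔZ = -2 ⇒ alpha decay (α)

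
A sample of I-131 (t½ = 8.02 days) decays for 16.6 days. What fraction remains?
N/N₀ = (1/2)^(t/t½) = 0.2382 = 23.8%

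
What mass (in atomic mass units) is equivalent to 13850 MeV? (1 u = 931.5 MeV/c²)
m = E/c² = 14.87 u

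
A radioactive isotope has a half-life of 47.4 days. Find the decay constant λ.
λ = ln(2)/t½ = 0.01462 day⁻¹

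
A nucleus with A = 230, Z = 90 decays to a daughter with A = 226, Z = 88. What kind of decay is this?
ΔA = -4, ΔZ = -2 ⇒ alpha decay (α)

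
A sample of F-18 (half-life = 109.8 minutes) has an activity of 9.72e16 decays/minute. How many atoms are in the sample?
N = A/λ = 1.54e19 atoms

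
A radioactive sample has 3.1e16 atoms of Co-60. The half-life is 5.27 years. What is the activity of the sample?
A = λN = 4.077e15 decays/year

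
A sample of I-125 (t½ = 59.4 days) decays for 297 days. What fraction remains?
N/N₀ = (1/2)^(t/t½) = 0.03125 = 3.12%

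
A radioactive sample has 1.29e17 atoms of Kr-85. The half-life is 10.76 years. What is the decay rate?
A = λN = 8.31e15 decays/year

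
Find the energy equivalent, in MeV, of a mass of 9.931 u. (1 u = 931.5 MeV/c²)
E = mc² = 9251 MeV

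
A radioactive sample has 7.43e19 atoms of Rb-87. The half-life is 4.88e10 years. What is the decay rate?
A = λN = 1.055e9 decays/year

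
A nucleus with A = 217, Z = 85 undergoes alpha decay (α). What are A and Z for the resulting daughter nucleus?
Daughter: A = 213, Z = 83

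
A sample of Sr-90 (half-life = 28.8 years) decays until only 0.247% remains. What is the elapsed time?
t = t½ × log₂(N₀/N) = 249.4 years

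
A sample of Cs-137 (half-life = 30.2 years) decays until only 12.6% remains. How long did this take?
t = t½ × log₂(N₀/N) = 90.25 years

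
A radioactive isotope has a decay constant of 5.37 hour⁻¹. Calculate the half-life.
t½ = ln(2)/λ = 0.1291 hours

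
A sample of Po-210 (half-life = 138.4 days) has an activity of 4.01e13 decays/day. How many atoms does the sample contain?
N = A/λ = 8.007e15 atoms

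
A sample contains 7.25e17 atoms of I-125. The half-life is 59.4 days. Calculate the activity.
A = λN = 8.46e15 decays/day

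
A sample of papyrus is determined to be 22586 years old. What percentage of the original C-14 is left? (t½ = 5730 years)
N/N₀ = (1/2)^(t/t½) = 0.06508 = 6.51%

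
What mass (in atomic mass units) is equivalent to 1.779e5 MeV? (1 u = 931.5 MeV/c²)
m = E/c² = 191 u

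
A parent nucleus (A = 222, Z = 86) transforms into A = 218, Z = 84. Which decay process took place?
ΔA = -4, ΔZ = -2 ⇒ alpha decay (α)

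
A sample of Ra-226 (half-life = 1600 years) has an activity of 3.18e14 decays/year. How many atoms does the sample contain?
N = A/λ = 7.34e17 atoms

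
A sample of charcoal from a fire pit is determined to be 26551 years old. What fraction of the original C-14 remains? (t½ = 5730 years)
N/N₀ = (1/2)^(t/t½) = 0.04028 = 4.03%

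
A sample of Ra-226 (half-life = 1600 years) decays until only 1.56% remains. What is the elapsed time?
t = t½ × log₂(N₀/N) = 9604 years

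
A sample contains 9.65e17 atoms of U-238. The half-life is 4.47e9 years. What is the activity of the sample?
A = λN = 1.496e8 decays/year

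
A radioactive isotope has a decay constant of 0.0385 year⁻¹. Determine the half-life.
t½ = ln(2)/λ = 18 years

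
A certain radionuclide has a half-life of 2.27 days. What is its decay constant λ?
λ = ln(2)/t½ = 0.3054 day⁻¹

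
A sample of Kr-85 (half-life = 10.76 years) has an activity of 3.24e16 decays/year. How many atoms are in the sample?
N = A/λ = 5.03e17 atoms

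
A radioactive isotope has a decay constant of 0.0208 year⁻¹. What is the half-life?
t½ = ln(2)/λ = 33.32 years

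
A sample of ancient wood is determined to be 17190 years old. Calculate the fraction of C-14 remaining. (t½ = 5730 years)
N/N₀ = (1/2)^(t/t½) = 0.125 = 12.5%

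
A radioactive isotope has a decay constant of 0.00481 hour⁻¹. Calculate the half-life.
t½ = ln(2)/λ = 144.1 hours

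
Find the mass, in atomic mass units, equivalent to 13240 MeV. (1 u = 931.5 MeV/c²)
m = E/c² = 14.21 u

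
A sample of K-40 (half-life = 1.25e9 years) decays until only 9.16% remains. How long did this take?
t = t½ × log₂(N₀/N) = 4.311e9 years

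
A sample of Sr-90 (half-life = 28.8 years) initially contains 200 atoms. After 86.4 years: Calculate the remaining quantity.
N = N₀(1/2)^(t/t½) = 25 atoms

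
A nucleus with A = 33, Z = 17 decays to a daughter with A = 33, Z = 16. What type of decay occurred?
ΔA = 0, ΔZ = -1 ⇒ beta-plus decay (β⁺) or electron capture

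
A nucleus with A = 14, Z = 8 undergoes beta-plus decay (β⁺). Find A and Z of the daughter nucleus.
Daughter: A = 14, Z = 7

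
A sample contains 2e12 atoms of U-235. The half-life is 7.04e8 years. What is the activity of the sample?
A = λN = 1969 decays/year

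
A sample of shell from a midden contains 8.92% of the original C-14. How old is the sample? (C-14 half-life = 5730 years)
Age = t½ × log₂(1/ratio) = 19980 years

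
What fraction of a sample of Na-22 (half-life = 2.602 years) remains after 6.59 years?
N/N₀ = (1/2)^(t/t½) = 0.1728 = 17.3%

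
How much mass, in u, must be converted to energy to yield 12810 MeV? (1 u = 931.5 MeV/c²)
m = E/c² = 13.75 u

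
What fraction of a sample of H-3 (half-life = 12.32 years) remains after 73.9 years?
N/N₀ = (1/2)^(t/t½) = 0.01564 = 1.56%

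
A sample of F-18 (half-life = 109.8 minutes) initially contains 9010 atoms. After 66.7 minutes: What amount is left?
N = N₀(1/2)^(t/t½) = 5914 atoms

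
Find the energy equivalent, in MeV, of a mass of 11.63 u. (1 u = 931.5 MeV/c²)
E = mc² = 10830 MeV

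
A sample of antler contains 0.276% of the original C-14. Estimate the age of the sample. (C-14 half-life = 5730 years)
Age = t½ × log₂(1/ratio) = 48710 years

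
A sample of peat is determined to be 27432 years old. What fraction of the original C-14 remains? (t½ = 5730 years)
N/N₀ = (1/2)^(t/t½) = 0.03621 = 3.62%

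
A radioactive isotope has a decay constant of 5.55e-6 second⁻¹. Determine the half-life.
t½ = ln(2)/λ = 1.249e5 seconds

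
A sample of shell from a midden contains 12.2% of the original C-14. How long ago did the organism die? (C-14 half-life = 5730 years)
Age = t½ × log₂(1/ratio) = 17390 years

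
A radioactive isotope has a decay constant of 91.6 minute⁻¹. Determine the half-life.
t½ = ln(2)/λ = 0.007567 minutes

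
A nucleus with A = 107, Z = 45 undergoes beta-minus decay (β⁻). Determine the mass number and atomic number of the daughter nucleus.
Daughter: A = 107, Z = 46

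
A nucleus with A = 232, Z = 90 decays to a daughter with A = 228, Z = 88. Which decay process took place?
ΔA = -4, ΔZ = -2 ⇒ alpha decay (α)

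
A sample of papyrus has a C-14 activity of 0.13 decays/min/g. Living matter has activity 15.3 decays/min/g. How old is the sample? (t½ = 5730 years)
Age = t½ × log₂(A₀/A) = 39420 years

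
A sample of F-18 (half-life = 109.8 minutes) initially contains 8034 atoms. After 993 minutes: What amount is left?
N = N₀(1/2)^(t/t½) = 15.22 atoms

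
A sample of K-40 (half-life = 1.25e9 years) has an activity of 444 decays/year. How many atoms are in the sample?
N = A/λ = 8.007e11 atoms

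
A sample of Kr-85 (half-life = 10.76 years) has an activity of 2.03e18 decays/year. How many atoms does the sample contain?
N = A/λ = 3.151e19 atoms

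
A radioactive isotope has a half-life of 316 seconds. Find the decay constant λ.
λ = ln(2)/t½ = 0.002194 second⁻¹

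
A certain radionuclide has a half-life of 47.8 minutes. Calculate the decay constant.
λ = ln(2)/t½ = 0.0145 minute⁻¹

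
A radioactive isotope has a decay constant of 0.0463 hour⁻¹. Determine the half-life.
t½ = ln(2)/λ = 14.97 hours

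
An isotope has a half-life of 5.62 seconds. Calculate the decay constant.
λ = ln(2)/t½ = 0.1233 second⁻¹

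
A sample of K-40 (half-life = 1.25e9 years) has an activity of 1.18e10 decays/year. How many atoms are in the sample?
N = A/λ = 2.128e19 atoms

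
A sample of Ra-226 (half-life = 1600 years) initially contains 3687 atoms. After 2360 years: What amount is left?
N = N₀(1/2)^(t/t½) = 1326 atoms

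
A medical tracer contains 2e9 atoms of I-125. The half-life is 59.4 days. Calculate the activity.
A = λN = 2.334e7 decays/day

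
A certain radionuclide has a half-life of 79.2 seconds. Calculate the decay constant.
λ = ln(2)/t½ = 0.008752 second⁻¹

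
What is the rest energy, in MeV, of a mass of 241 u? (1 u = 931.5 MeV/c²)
E = mc² = 2.245e5 MeV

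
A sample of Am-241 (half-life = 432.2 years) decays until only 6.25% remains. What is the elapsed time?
t = t½ × log₂(N₀/N) = 1729 years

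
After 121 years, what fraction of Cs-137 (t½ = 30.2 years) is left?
N/N₀ = (1/2)^(t/t½) = 0.06221 = 6.22%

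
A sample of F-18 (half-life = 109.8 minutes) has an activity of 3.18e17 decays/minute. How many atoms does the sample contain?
N = A/λ = 5.037e19 atoms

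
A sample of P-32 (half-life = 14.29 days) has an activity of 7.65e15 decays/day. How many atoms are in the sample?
N = A/λ = 1.577e17 atoms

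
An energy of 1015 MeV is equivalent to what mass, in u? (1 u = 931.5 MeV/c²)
m = E/c² = 1.09 u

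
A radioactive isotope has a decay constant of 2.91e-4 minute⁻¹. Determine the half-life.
t½ = ln(2)/λ = 2382 minutes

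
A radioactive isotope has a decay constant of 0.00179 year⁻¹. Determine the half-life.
t½ = ln(2)/λ = 387.2 years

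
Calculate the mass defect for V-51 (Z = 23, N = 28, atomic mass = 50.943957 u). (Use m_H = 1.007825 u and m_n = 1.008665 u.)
Δm = Z·m_H + N·m_n − M = 0.4786 u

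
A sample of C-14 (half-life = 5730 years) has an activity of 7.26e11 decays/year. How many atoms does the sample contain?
N = A/λ = 6.002e15 atoms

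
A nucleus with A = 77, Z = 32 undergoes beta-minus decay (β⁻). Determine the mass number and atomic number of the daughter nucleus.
Daughter: A = 77, Z = 33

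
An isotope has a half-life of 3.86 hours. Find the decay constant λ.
λ = ln(2)/t½ = 0.1796 hour⁻¹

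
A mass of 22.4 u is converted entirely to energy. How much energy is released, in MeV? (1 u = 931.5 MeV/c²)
E = mc² = 20870 MeV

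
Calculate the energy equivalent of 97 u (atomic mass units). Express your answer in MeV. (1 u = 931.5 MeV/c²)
E = mc² = 90360 MeV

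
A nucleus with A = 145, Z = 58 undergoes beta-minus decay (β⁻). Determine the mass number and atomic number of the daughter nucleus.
Daughter: A = 145, Z = 59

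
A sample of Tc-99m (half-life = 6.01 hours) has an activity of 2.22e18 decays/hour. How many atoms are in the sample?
N = A/λ = 1.925e19 atoms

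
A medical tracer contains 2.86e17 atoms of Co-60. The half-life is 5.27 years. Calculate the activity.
A = λN = 3.762e16 decays/year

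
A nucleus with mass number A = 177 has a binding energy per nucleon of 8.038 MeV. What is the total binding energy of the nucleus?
B.E. = 8.038 × 177 = 1423 MeV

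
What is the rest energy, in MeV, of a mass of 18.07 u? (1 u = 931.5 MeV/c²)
E = mc² = 16830 MeV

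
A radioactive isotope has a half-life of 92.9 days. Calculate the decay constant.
λ = ln(2)/t½ = 0.007461 day⁻¹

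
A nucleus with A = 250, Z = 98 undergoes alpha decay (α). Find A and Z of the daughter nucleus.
Daughter: A = 246, Z = 96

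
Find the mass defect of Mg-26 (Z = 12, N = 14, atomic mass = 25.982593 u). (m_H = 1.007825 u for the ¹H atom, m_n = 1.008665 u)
Δm = Z·m_H + N·m_n − M = 0.2326 u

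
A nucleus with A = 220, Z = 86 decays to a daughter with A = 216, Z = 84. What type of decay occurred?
ΔA = -4, ΔZ = -2 ⇒ alpha decay (α)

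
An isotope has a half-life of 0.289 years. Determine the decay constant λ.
λ = ln(2)/t½ = 2.398 year⁻¹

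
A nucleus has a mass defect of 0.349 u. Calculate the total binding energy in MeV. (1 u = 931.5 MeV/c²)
B.E. = Δm × 931.5 = 325.1 MeV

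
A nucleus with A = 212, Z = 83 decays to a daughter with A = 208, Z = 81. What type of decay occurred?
ΔA = -4, ΔZ = -2 ⇒ alpha decay (α)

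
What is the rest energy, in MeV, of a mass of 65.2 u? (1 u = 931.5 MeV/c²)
E = mc² = 60730 MeV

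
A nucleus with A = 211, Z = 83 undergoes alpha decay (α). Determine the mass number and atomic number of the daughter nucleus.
Daughter: A = 207, Z = 81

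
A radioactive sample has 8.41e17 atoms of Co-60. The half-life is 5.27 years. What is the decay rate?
A = λN = 1.106e17 decays/year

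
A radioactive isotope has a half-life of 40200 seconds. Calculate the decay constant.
λ = ln(2)/t½ = 1.724e-5 second⁻¹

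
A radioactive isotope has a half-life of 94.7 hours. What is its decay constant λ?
λ = ln(2)/t½ = 0.007319 hour⁻¹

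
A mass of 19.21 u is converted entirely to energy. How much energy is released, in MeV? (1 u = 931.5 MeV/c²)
E = mc² = 17890 MeV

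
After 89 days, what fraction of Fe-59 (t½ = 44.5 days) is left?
N/N₀ = (1/2)^(t/t½) = 0.25 = 25%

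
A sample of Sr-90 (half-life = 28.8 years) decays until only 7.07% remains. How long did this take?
t = t½ × log₂(N₀/N) = 110.1 years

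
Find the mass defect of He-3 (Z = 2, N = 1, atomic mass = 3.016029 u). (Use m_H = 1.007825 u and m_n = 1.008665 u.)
Δm = Z·m_H + N·m_n − M = 0.008286 u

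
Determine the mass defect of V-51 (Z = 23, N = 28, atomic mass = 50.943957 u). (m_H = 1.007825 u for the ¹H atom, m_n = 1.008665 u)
Δm = Z·m_H + N·m_n − M = 0.4786 u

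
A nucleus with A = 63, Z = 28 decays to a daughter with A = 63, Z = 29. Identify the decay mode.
ΔA = 0, ΔZ = +1 ⇒ beta-minus decay (β⁻)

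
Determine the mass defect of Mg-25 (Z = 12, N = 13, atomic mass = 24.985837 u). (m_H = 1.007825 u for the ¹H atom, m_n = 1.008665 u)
Δm = Z·m_H + N·m_n − M = 0.2207 u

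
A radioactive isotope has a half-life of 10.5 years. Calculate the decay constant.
λ = ln(2)/t½ = 0.06601 year⁻¹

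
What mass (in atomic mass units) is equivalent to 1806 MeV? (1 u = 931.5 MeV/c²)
m = E/c² = 1.939 u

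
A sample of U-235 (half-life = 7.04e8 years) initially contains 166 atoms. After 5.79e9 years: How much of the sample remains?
N = N₀(1/2)^(t/t½) = 0.555 atoms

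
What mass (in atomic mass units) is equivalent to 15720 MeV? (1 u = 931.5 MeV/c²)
m = E/c² = 16.88 u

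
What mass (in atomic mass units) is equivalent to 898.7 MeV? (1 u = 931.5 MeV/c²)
m = E/c² = 0.9648 u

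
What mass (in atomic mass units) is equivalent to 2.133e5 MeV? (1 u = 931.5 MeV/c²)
m = E/c² = 229 u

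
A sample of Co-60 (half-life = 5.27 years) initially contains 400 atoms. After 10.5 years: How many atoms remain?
N = N₀(1/2)^(t/t½) = 100.5 atoms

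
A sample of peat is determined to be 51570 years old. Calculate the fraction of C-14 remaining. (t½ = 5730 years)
N/N₀ = (1/2)^(t/t½) = 0.001953 = 0.195%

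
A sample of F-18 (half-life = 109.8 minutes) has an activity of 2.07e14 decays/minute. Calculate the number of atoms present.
N = A/λ = 3.279e16 atoms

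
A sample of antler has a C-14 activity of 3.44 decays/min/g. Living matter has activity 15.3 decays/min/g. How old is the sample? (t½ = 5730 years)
Age = t½ × log₂(A₀/A) = 12340 years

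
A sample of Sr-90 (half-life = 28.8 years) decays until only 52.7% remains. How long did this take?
t = t½ × log₂(N₀/N) = 26.61 years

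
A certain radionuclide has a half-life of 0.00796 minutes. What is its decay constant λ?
λ = ln(2)/t½ = 87.08 minute⁻¹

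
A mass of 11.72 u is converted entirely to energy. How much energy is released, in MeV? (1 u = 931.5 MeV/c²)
E = mc² = 10920 MeV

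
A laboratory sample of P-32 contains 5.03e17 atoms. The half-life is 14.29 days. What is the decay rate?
A = λN = 2.44e16 decays/day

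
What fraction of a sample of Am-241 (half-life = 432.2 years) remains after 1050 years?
N/N₀ = (1/2)^(t/t½) = 0.1856 = 18.6%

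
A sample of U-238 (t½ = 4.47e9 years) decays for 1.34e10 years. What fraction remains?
N/N₀ = (1/2)^(t/t½) = 0.1252 = 12.5%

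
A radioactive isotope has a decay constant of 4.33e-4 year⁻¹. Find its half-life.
t½ = ln(2)/λ = 1601 years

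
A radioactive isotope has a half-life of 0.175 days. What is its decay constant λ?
λ = ln(2)/t½ = 3.961 day⁻¹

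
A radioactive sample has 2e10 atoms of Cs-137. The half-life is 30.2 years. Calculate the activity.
A = λN = 4.59e8 decays/year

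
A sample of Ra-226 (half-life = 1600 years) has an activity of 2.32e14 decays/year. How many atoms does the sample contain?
N = A/λ = 5.355e17 atoms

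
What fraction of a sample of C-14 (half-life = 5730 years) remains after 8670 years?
N/N₀ = (1/2)^(t/t½) = 0.3504 = 35%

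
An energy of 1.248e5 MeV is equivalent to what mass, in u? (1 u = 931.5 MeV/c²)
m = E/c² = 134 u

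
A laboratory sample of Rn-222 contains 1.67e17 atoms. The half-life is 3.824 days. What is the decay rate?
A = λN = 3.027e16 decays/day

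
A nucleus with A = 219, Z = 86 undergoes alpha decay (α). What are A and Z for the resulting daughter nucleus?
Daughter: A = 215, Z = 84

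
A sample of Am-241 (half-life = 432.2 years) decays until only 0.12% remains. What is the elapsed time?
t = t½ × log₂(N₀/N) = 4194 years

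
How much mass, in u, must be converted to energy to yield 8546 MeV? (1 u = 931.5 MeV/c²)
m = E/c² = 9.174 u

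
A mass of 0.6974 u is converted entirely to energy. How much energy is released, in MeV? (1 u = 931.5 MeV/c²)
E = mc² = 649.6 MeV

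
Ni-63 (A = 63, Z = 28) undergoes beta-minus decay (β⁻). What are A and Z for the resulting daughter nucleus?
Daughter: A = 63, Z = 29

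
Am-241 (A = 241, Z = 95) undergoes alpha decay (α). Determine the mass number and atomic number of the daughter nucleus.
Daughter: A = 237, Z = 93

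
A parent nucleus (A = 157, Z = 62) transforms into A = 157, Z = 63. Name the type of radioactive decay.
ΔA = 0, ΔZ = +1 ⇒ beta-minus decay (β⁻)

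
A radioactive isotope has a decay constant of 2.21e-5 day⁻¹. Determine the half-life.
t½ = ln(2)/λ = 31360 days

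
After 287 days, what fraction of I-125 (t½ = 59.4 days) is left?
N/N₀ = (1/2)^(t/t½) = 0.03512 = 3.51%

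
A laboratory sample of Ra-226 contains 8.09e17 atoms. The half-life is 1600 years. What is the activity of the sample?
A = λN = 3.505e14 decays/year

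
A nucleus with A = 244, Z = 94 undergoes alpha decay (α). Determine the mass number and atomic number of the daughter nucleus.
Daughter: A = 240, Z = 92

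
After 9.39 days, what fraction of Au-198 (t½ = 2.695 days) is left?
N/N₀ = (1/2)^(t/t½) = 0.08936 = 8.94%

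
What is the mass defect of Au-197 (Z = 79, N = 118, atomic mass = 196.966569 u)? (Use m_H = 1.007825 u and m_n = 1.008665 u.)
Δm = Z·m_H + N·m_n − M = 1.674 u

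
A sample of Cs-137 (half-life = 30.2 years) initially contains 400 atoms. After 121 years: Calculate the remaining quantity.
N = N₀(1/2)^(t/t½) = 24.89 atoms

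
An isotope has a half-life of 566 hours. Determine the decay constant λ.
λ = ln(2)/t½ = 0.001225 hour⁻¹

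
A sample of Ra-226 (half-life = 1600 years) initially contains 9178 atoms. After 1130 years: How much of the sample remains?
N = N₀(1/2)^(t/t½) = 5625 atoms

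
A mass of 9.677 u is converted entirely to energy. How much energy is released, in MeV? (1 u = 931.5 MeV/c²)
E = mc² = 9014 MeV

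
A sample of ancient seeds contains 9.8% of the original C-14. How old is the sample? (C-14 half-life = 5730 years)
Age = t½ × log₂(1/ratio) = 19200 years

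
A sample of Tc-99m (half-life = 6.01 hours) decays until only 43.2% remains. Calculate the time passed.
t = t½ × log₂(N₀/N) = 7.277 hours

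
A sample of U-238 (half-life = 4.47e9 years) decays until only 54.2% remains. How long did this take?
t = t½ × log₂(N₀/N) = 3.95e9 years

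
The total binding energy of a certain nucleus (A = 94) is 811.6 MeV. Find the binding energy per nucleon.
B.E./A = 811.6/94 = 8.634 MeV/nucleon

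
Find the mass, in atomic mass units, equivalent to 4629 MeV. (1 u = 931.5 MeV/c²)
m = E/c² = 4.969 u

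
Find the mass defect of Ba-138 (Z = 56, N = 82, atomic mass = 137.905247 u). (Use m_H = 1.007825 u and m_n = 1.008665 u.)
Δm = Z·m_H + N·m_n − M = 1.243 u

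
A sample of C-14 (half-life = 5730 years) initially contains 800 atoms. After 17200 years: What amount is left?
N = N₀(1/2)^(t/t½) = 99.88 atoms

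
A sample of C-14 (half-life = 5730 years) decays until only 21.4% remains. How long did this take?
t = t½ × log₂(N₀/N) = 12750 years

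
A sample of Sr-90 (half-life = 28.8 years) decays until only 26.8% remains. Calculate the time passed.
t = t½ × log₂(N₀/N) = 54.71 years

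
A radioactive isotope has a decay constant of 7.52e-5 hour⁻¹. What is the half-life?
t½ = ln(2)/λ = 9217 hours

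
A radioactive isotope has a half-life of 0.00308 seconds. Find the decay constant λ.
λ = ln(2)/t½ = 225 second⁻¹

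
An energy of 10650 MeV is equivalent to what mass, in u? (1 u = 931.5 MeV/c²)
m = E/c² = 11.43 u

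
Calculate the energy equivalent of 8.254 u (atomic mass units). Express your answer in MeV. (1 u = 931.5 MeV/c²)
E = mc² = 7689 MeV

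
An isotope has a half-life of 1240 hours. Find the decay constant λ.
λ = ln(2)/t½ = 5.59e-4 hour⁻¹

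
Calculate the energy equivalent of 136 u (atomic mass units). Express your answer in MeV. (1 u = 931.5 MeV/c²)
E = mc² = 1.267e5 MeV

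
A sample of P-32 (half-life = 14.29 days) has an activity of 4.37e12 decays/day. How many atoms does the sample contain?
N = A/λ = 9.009e13 atoms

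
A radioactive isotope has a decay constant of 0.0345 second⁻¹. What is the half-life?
t½ = ln(2)/λ = 20.09 seconds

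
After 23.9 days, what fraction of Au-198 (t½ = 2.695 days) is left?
N/N₀ = (1/2)^(t/t½) = 0.00214 = 0.214%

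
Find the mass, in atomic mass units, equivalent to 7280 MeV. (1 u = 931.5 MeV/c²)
m = E/c² = 7.815 u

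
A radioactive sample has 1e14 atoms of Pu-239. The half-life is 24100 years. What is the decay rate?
A = λN = 2.876e9 decays/year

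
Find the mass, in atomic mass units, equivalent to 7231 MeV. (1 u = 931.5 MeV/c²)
m = E/c² = 7.763 u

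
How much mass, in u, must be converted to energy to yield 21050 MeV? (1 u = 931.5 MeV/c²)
m = E/c² = 22.6 u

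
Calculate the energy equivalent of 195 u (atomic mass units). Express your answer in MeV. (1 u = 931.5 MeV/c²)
E = mc² = 1.816e5 MeV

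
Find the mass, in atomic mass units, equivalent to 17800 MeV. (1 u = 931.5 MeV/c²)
m = E/c² = 19.11 u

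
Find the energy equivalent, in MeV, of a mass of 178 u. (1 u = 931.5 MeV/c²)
E = mc² = 1.658e5 MeV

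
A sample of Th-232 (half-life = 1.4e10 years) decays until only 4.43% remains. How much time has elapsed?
t = t½ × log₂(N₀/N) = 6.295e10 years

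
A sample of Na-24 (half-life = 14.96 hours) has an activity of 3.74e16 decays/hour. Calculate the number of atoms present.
N = A/λ = 8.072e17 atoms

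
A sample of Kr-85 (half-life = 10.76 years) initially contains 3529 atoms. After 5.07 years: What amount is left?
N = N₀(1/2)^(t/t½) = 2546 atoms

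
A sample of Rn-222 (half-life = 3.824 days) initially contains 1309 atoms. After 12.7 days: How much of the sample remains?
N = N₀(1/2)^(t/t½) = 131 atoms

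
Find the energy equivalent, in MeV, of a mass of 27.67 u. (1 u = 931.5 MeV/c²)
E = mc² = 25770 MeV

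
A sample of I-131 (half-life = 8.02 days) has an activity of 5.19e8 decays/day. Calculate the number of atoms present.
N = A/λ = 6.005e9 atoms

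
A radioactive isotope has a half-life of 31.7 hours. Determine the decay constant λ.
λ = ln(2)/t½ = 0.02187 hour⁻¹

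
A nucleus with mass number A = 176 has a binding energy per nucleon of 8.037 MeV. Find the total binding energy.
B.E. = 8.037 × 176 = 1415 MeV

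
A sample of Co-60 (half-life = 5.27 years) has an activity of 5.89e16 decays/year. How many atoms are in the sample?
N = A/λ = 4.478e17 atoms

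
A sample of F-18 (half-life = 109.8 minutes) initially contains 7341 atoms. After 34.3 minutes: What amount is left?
N = N₀(1/2)^(t/t½) = 5912 atoms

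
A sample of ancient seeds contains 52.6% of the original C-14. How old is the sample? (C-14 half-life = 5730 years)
Age = t½ × log₂(1/ratio) = 5311 years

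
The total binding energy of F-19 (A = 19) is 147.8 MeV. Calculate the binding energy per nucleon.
B.E./A = 147.8/19 = 7.779 MeV/nucleon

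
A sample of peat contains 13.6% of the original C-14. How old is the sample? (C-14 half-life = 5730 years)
Age = t½ × log₂(1/ratio) = 16490 years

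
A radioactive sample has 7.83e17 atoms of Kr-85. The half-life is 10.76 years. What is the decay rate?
A = λN = 5.044e16 decays/year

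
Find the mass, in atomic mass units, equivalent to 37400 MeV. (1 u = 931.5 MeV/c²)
m = E/c² = 40.15 u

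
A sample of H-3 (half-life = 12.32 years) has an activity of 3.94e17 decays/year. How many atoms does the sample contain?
N = A/λ = 7.003e18 atoms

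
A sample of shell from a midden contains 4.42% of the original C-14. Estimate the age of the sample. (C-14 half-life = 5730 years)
Age = t½ × log₂(1/ratio) = 25780 years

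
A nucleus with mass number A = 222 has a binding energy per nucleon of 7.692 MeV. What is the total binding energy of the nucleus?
B.E. = 7.692 × 222 = 1708 MeV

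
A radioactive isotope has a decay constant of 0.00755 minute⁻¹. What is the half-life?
t½ = ln(2)/λ = 91.81 minutes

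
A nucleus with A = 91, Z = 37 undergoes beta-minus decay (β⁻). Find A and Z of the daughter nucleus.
Daughter: A = 91, Z = 38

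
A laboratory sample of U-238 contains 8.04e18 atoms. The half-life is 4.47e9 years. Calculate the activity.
A = λN = 1.247e9 decays/year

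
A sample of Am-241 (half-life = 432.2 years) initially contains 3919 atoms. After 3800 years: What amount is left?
N = N₀(1/2)^(t/t½) = 8.84 atoms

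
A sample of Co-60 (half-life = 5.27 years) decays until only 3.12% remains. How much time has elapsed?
t = t½ × log₂(N₀/N) = 26.36 years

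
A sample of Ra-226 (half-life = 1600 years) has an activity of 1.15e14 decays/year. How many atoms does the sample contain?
N = A/λ = 2.655e17 atoms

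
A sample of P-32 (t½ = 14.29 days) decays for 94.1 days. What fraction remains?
N/N₀ = (1/2)^(t/t½) = 0.01042 = 1.04%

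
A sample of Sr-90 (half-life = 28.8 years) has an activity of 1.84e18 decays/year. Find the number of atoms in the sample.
N = A/λ = 7.645e19 atoms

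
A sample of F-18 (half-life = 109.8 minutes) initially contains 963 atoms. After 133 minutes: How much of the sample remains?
N = N₀(1/2)^(t/t½) = 415.9 atoms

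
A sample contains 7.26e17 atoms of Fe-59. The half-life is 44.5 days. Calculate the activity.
A = λN = 1.131e16 decays/day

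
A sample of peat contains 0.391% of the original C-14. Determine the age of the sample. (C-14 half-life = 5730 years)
Age = t½ × log₂(1/ratio) = 45830 years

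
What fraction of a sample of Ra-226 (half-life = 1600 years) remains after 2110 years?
N/N₀ = (1/2)^(t/t½) = 0.4009 = 40.1%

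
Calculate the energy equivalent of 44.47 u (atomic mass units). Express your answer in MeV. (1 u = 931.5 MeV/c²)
E = mc² = 41420 MeV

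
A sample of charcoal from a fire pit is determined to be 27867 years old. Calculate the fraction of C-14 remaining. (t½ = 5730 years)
N/N₀ = (1/2)^(t/t½) = 0.03435 = 3.44%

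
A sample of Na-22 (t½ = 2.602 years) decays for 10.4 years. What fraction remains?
N/N₀ = (1/2)^(t/t½) = 0.06263 = 6.26%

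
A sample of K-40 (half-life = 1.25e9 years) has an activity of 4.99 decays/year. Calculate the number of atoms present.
N = A/λ = 8.999e9 atoms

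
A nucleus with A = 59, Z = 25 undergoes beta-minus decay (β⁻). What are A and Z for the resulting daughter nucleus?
Daughter: A = 59, Z = 26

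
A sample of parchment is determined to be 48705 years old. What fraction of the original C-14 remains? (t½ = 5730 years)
N/N₀ = (1/2)^(t/t½) = 0.002762 = 0.276%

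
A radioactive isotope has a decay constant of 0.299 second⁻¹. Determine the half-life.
t½ = ln(2)/λ = 2.318 seconds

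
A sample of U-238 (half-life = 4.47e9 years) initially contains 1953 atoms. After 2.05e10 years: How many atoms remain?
N = N₀(1/2)^(t/t½) = 81.31 atoms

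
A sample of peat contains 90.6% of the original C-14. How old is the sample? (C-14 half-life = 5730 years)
Age = t½ × log₂(1/ratio) = 816 years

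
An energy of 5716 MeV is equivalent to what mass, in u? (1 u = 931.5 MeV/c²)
m = E/c² = 6.136 u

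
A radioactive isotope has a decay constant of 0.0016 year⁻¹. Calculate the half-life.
t½ = ln(2)/λ = 433.2 years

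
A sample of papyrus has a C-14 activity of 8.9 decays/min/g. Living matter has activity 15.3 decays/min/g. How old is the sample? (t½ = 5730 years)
Age = t½ × log₂(A₀/A) = 4479 years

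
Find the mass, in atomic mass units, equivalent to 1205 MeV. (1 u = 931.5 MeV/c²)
m = E/c² = 1.294 u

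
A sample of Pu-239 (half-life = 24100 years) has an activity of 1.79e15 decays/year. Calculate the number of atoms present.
N = A/λ = 6.224e19 atoms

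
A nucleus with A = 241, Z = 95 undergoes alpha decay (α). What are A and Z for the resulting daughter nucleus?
Daughter: A = 237, Z = 93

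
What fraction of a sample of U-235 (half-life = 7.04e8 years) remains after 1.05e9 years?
N/N₀ = (1/2)^(t/t½) = 0.3556 = 35.6%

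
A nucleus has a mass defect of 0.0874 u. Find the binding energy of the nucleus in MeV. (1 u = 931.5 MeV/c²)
B.E. = Δm × 931.5 = 81.41 MeV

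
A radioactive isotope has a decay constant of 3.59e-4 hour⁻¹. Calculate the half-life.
t½ = ln(2)/λ = 1931 hours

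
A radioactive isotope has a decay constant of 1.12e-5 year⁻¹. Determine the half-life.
t½ = ln(2)/λ = 61890 years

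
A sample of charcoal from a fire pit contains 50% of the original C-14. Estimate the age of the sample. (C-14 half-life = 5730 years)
Age = t½ × log₂(1/ratio) = 5730 years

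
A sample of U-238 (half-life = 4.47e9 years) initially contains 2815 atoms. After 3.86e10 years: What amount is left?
N = N₀(1/2)^(t/t½) = 7.079 atoms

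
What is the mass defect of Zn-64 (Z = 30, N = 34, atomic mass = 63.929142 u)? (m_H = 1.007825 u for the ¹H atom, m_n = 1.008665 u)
Δm = Z·m_H + N·m_n − M = 0.6002 u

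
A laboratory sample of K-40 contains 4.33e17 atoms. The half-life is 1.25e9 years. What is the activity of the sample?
A = λN = 2.401e8 decays/year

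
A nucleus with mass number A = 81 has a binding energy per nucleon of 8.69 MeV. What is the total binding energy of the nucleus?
B.E. = 8.69 × 81 = 703.9 MeV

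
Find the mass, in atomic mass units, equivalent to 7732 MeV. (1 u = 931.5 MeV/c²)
m = E/c² = 8.301 u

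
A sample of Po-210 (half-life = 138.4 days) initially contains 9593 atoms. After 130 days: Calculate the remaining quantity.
N = N₀(1/2)^(t/t½) = 5003 atoms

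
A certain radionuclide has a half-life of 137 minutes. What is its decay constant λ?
λ = ln(2)/t½ = 0.005059 minute⁻¹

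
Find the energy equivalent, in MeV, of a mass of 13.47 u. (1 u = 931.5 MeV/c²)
E = mc² = 12550 MeV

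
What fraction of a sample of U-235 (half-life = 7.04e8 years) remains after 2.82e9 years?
N/N₀ = (1/2)^(t/t½) = 0.06225 = 6.23%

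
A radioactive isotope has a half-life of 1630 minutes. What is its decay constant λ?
λ = ln(2)/t½ = 4.252e-4 minute⁻¹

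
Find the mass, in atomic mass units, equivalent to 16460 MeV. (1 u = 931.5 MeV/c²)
m = E/c² = 17.67 u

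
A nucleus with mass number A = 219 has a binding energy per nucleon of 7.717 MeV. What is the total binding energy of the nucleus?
B.E. = 7.717 × 219 = 1690 MeV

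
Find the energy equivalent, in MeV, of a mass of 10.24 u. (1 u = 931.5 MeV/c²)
E = mc² = 9539 MeV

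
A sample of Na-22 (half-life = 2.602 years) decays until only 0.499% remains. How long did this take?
t = t½ × log₂(N₀/N) = 19.9 years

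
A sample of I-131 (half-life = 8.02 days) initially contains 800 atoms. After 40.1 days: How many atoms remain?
N = N₀(1/2)^(t/t½) = 25 atoms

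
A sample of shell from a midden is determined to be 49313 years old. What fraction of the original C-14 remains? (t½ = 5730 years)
N/N₀ = (1/2)^(t/t½) = 0.002566 = 0.257%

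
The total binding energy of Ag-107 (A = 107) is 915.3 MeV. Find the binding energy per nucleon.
B.E./A = 915.3/107 = 8.554 MeV/nucleon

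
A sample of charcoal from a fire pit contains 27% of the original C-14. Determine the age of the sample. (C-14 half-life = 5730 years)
Age = t½ × log₂(1/ratio) = 10820 years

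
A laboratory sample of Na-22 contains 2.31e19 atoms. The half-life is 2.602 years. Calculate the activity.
A = λN = 6.154e18 decays/year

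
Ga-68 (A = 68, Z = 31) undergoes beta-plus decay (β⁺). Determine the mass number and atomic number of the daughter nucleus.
Daughter: A = 68, Z = 30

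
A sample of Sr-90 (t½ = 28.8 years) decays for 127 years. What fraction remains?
N/N₀ = (1/2)^(t/t½) = 0.04705 = 4.7%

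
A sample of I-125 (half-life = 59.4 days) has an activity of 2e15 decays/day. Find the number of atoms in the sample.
N = A/λ = 1.714e17 atoms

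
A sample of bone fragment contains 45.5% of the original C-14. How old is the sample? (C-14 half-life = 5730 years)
Age = t½ × log₂(1/ratio) = 6510 years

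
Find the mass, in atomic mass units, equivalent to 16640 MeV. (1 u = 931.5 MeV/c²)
m = E/c² = 17.86 u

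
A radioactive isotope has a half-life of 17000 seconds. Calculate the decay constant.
λ = ln(2)/t½ = 4.077e-5 second⁻¹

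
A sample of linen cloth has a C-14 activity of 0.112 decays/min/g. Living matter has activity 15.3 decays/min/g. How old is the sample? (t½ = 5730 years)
Age = t½ × log₂(A₀/A) = 40650 years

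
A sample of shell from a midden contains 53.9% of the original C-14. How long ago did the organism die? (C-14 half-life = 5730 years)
Age = t½ × log₂(1/ratio) = 5109 years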